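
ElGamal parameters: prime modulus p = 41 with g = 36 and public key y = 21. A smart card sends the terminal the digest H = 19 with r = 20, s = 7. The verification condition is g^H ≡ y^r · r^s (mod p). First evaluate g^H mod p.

Squares mod 41: 36^1≡36, 36^2≡25, 36^4≡10, 36^8≡18, 36^16≡37
19 = 16 + 2 + 1, so 36^19 ≡ 37·25·36 ≡ 8 (mod 41)

8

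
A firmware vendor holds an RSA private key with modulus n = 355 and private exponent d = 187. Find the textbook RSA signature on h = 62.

248

Squares mod 355: h^1≡62, h^2≡294, h^4≡171, h^8≡131, h^16≡121, h^32≡86, h^64≡296, h^128≡286
187 = 128 + 32 + 16 + 8 + 2 + 1, so h^187 ≡ 286·86·121·131·294·62 ≡ 248 (mod 355)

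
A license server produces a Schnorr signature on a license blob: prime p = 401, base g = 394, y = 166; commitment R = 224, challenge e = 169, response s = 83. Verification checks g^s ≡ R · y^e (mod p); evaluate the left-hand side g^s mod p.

394^2 = 155236 ≡ 49
394^4 ≡ 49^2 = 2401 ≡ 396
394^8 ≡ 396^2 = 156816 ≡ 25
394^16 ≡ 25^2 = 625 ≡ 224
394^32 ≡ 224^2 = 50176 ≡ 51
394^64 ≡ 51^2 = 2601 ≡ 195
83 = 64 + 16 + 2 + 1, so 394^83 ≡ 195·224·49·394 ≡ 323 (mod 401)

323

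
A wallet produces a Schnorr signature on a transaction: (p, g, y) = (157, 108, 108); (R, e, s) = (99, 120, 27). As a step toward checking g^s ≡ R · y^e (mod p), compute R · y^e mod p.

108

108^2 = 11664 ≡ 46
108^4 ≡ 46^2 = 2116 ≡ 75
108^8 ≡ 75^2 = 5625 ≡ 130
108^16 ≡ 130^2 = 16900 ≡ 101
108^32 ≡ 101^2 = 10201 ≡ 153
108^64 ≡ 153^2 = 23409 ≡ 16
120 = 64 + 32 + 16 + 8, so 108^120 ≡ 16·153·101·130 ≡ 101 (mod 157)
R · y^e ≡ 99·101 = 9999 ≡ 108 (mod 157)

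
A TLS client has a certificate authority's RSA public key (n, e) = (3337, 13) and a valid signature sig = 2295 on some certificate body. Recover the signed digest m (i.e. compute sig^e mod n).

2661

sig^13 mod 3337 = 2661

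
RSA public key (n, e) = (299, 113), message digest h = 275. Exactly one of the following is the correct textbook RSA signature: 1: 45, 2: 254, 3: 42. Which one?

1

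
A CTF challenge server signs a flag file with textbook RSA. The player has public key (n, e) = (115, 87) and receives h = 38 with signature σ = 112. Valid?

σ^2 ≡ 112^2 = 12544 ≡ 9
σ^4 ≡ 9^2 = 81
σ^8 ≡ 81^2 = 6561 ≡ 6
σ^16 ≡ 6^2 = 36
σ^32 ≡ 36^2 = 1296 ≡ 31
σ^64 ≡ 31^2 = 961 ≡ 41
87 = 64 + 16 + 4 + 2 + 1, so σ^87 ≡ 41·36·81·9·112 ≡ 38 (mod 115)
38 = h, so the signature checks out.

yes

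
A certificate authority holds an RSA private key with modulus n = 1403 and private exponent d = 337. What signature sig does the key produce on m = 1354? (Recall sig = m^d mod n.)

m^2 ≡ 1354^2 = 1833316 ≡ 998
m^4 ≡ 998^2 = 996004 ≡ 1277
m^8 ≡ 1277^2 = 1630729 ≡ 443
m^16 ≡ 443^2 = 196249 ≡ 1232
m^32 ≡ 1232^2 = 1517824 ≡ 1181
m^64 ≡ 1181^2 = 1394761 ≡ 179
m^128 ≡ 179^2 = 32041 ≡ 1175
m^256 ≡ 1175^2 = 1380625 ≡ 73
337 = 256 + 64 + 16 + 1, so m^337 ≡ 73·179·1232·1354 ≡ 1079 (mod 1403)

1079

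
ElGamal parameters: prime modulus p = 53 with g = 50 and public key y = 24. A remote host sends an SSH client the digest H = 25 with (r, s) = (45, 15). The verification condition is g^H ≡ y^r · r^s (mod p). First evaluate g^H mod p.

18

50^2 = 2500 ≡ 9
50^4 ≡ 9^2 = 81 ≡ 28
50^8 ≡ 28^2 = 784 ≡ 42
50^16 ≡ 42^2 = 1764 ≡ 15
25 = 16 + 8 + 1, so 50^25 ≡ 15·42·50 ≡ 18 (mod 53)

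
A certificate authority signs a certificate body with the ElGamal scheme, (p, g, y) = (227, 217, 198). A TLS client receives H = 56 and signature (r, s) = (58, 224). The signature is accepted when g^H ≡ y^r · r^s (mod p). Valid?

Left side g^H mod p:
217^2 = 47089 ≡ 100
217^4 ≡ 100^2 = 10000 ≡ 12
217^8 ≡ 12^2 = 144
217^16 ≡ 144^2 = 20736 ≡ 79
217^32 ≡ 79^2 = 6241 ≡ 112
56 = 32 + 16 + 8, so 217^56 ≡ 112·79·144 ≡ 188 (mod 227)
Right side y^r · r^s mod p:
198^2 = 39204 ≡ 160
198^4 ≡ 160^2 = 25600 ≡ 176
198^8 ≡ 176^2 = 30976 ≡ 104
198^16 ≡ 104^2 = 10816 ≡ 147
198^32 ≡ 147^2 = 21609 ≡ 44
58 = 32 + 16 + 8 + 2, so 198^58 ≡ 44·147·104·160 ≡ 10 (mod 227)
58^2 = 3364 ≡ 186
58^4 ≡ 186^2 = 34596 ≡ 92
58^8 ≡ 92^2 = 8464 ≡ 65
58^16 ≡ 65^2 = 4225 ≡ 139
58^32 ≡ 139^2 = 19321 ≡ 26
58^64 ≡ 26^2 = 676 ≡ 222
58^128 ≡ 222^2 = 49284 ≡ 25
224 = 128 + 64 + 32, so 58^224 ≡ 25·222·26 ≡ 155 (mod 227)
10·155 = 1550 ≡ 188 (mod 227)
188 ≡ 188 (mod 227), so the signature is genuine.

yes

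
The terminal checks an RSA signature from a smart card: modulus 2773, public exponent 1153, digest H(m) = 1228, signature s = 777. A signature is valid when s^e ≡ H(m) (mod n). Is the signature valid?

invalid

s^2 ≡ 777^2 = 603729 ≡ 1988
s^4 ≡ 1988^2 = 3952144 ≡ 619
s^8 ≡ 619^2 = 383161 ≡ 487
s^16 ≡ 487^2 = 237169 ≡ 1464
s^32 ≡ 1464^2 = 2143296 ≡ 2540
s^64 ≡ 2540^2 = 6451600 ≡ 1602
s^128 ≡ 1602^2 = 2566404 ≡ 1379
s^256 ≡ 1379^2 = 1901641 ≡ 2136
s^512 ≡ 2136^2 = 4562496 ≡ 911
s^1024 ≡ 911^2 = 829921 ≡ 794
1153 = 1024 + 128 + 1, so s^1153 ≡ 794·1379·777 ≡ 1102 (mod 2773)
1102 ≠ 1228, so verification fails.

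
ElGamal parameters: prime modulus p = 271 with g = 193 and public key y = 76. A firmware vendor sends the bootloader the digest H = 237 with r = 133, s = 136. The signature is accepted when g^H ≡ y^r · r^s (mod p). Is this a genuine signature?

genuine

Left side g^H mod p:
193^237 mod 271 = 263
Right side y^r · r^s mod p:
76^133 mod 271 = 51
133^136 mod 271 = 138
51·138 = 7038 ≡ 263 (mod 271)
263 ≡ 263 (mod 271), so the signature is genuine.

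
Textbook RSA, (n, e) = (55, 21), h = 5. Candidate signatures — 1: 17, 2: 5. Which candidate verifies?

2

Candidate 1: 17^2 = 289 ≡ 14; 17^4 ≡ 14^2 = 196 ≡ 31; 17^8 ≡ 31^2 = 961 ≡ 26; 17^16 ≡ 26^2 = 676 ≡ 16; 21 = 16 + 4 + 1, so 17^21 ≡ 16·31·17 ≡ 17 (mod 55)
Candidate 2: 5^2 = 25; 5^4 ≡ 25^2 = 625 ≡ 20; 5^8 ≡ 20^2 = 400 ≡ 15; 5^16 ≡ 15^2 = 225 ≡ 5; 21 = 16 + 4 + 1, so 5^21 ≡ 5·20·5 ≡ 5 (mod 55)
  → matches h = 5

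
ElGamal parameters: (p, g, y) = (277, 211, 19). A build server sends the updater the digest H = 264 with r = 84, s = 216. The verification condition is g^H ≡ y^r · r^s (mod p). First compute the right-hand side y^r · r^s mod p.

Squares mod 277: 19^1≡19, 19^2≡84, 19^4≡131, 19^8≡264, 19^16≡169, 19^32≡30, 19^64≡69
84 = 64 + 16 + 4, so 19^84 ≡ 69·169·131 ≡ 213 (mod 277)
Squares mod 277: 84^1≡84, 84^2≡131, 84^4≡264, 84^8≡169, 84^16≡30, 84^32≡69, 84^64≡52, 84^128≡211
216 = 128 + 64 + 16 + 8, so 84^216 ≡ 211·52·30·169 ≡ 69 (mod 277)
y^r · r^s ≡ 213·69 = 14697 ≡ 16 (mod 277)

16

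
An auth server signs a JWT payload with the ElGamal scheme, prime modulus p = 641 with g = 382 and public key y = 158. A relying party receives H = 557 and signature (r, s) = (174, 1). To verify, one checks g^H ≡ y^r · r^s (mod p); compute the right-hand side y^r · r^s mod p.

158^2 = 24964 ≡ 606
158^4 ≡ 606^2 = 367236 ≡ 584
158^8 ≡ 584^2 = 341056 ≡ 44
158^16 ≡ 44^2 = 1936 ≡ 13
158^32 ≡ 13^2 = 169
158^64 ≡ 169^2 = 28561 ≡ 357
158^128 ≡ 357^2 = 127449 ≡ 531
174 = 128 + 32 + 8 + 4 + 2, so 158^174 ≡ 531·169·44·584·606 ≡ 37 (mod 641)
174^1 mod 641 = 174
y^r · r^s ≡ 37·174 = 6438 ≡ 28 (mod 641)

28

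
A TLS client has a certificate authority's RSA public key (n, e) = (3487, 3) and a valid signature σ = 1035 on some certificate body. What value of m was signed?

1816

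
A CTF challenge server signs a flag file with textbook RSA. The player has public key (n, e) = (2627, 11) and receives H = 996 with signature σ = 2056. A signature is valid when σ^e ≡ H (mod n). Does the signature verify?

does not verify

σ^2 ≡ 2056^2 = 4227136 ≡ 293
σ^4 ≡ 293^2 = 85849 ≡ 1785
σ^8 ≡ 1785^2 = 3186225 ≡ 2301
11 = 8 + 2 + 1, so σ^11 ≡ 2301·293·2056 ≡ 1631 (mod 2627)
σ^11 mod 2627 = 1631, but H = 996.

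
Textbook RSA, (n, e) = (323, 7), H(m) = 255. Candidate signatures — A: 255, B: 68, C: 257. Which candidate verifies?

A

Candidate A: Squares mod 323: 255^1≡255, 255^2≡102, 255^4≡68; 7 = 4 + 2 + 1, so 255^7 ≡ 68·102·255 ≡ 255 (mod 323)
  → matches H(m) = 255
Candidate B: Squares mod 323: 68^1≡68, 68^2≡102, 68^4≡68; 7 = 4 + 2 + 1, so 68^7 ≡ 68·102·68 ≡ 68 (mod 323)
Candidate C: Squares mod 323: 257^1≡257, 257^2≡157, 257^4≡101; 7 = 4 + 2 + 1, so 257^7 ≡ 101·157·257 ≡ 281 (mod 323)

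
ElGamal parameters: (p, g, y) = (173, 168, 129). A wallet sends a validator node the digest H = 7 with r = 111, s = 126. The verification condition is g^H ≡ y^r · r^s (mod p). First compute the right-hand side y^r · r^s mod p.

129^2 = 16641 ≡ 33
129^4 ≡ 33^2 = 1089 ≡ 51
129^8 ≡ 51^2 = 2601 ≡ 6
129^16 ≡ 6^2 = 36
129^32 ≡ 36^2 = 1296 ≡ 85
129^64 ≡ 85^2 = 7225 ≡ 132
111 = 64 + 32 + 8 + 4 + 2 + 1, so 129^111 ≡ 132·85·6·51·33·129 ≡ 162 (mod 173)
111^2 = 12321 ≡ 38
111^4 ≡ 38^2 = 1444 ≡ 60
111^8 ≡ 60^2 = 3600 ≡ 140
111^16 ≡ 140^2 = 19600 ≡ 51
111^32 ≡ 51^2 = 2601 ≡ 6
111^64 ≡ 6^2 = 36
126 = 64 + 32 + 16 + 8 + 4 + 2, so 111^126 ≡ 36·6·51·140·60·38 ≡ 25 (mod 173)
y^r · r^s ≡ 162·25 = 4050 ≡ 71 (mod 173)

71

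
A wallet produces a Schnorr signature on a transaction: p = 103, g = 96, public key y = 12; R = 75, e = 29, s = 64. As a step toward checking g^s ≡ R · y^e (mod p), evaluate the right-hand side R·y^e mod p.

12^2 = 144 ≡ 41
12^4 ≡ 41^2 = 1681 ≡ 33
12^8 ≡ 33^2 = 1089 ≡ 59
12^16 ≡ 59^2 = 3481 ≡ 82
29 = 16 + 8 + 4 + 1, so 12^29 ≡ 82·59·33·12 ≡ 48 (mod 103)
R · y^e ≡ 75·48 = 3600 ≡ 98 (mod 103)

98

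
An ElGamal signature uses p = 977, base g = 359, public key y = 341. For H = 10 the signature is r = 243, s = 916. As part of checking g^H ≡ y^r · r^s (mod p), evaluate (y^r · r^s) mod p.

341^2 = 116281 ≡ 18
341^4 ≡ 18^2 = 324
341^8 ≡ 324^2 = 104976 ≡ 437
341^16 ≡ 437^2 = 190969 ≡ 454
341^32 ≡ 454^2 = 206116 ≡ 946
341^64 ≡ 946^2 = 894916 ≡ 961
341^128 ≡ 961^2 = 923521 ≡ 256
243 = 128 + 64 + 32 + 16 + 2 + 1, so 341^243 ≡ 256·961·946·454·18·341 ≡ 361 (mod 977)
243^2 = 59049 ≡ 429
243^4 ≡ 429^2 = 184041 ≡ 365
243^8 ≡ 365^2 = 133225 ≡ 353
243^16 ≡ 353^2 = 124609 ≡ 530
243^32 ≡ 530^2 = 280900 ≡ 501
243^64 ≡ 501^2 = 251001 ≡ 889
243^128 ≡ 889^2 = 790321 ≡ 905
243^256 ≡ 905^2 = 819025 ≡ 299
243^512 ≡ 299^2 = 89401 ≡ 494
916 = 512 + 256 + 128 + 16 + 4, so 243^916 ≡ 494·299·905·530·365 ≡ 229 (mod 977)
y^r · r^s ≡ 361·229 = 82669 ≡ 601 (mod 977)

601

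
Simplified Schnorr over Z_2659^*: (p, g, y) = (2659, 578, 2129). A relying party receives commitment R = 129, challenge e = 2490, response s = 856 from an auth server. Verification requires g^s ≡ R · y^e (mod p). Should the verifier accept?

g^s mod p:
578^856 mod 2659 = 1034
R · y^e mod p:
2129^2490 mod 2659 = 2252
129·2252 = 290508 ≡ 677 (mod 2659)
1034 ≠ 677; the check fails.

reject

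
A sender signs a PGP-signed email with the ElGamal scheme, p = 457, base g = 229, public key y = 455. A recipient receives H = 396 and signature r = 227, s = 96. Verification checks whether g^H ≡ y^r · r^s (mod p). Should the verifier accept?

reject

Left side g^H mod p:
Squares mod 457: 229^1≡229, 229^2≡343, 229^4≡200, 229^8≡241, 229^16≡42, 229^32≡393, 229^64≡440, 229^128≡289, 229^256≡347
396 = 256 + 128 + 8 + 4, so 229^396 ≡ 347·289·241·200 ≡ 42 (mod 457)
Right side y^r · r^s mod p:
Squares mod 457: 455^1≡455, 455^2≡4, 455^4≡16, 455^8≡256, 455^16≡185, 455^32≡407, 455^64≡215, 455^128≡68
227 = 128 + 64 + 32 + 2 + 1, so 455^227 ≡ 68·215·407·4·455 ≡ 228 (mod 457)
Squares mod 457: 227^1≡227, 227^2≡345, 227^4≡205, 227^8≡438, 227^16≡361, 227^32≡76, 227^64≡292
96 = 64 + 32, so 227^96 ≡ 292·76 ≡ 256 (mod 457)
228·256 = 58368 ≡ 329 (mod 457)
42 ≠ 329, so verification fails.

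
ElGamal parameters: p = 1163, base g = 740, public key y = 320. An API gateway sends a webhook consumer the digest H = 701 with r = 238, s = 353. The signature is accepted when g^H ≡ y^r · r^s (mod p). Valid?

yes

Left side g^H mod p:
740^2 = 547600 ≡ 990
740^4 ≡ 990^2 = 980100 ≡ 854
740^8 ≡ 854^2 = 729316 ≡ 115
740^16 ≡ 115^2 = 13225 ≡ 432
740^32 ≡ 432^2 = 186624 ≡ 544
740^64 ≡ 544^2 = 295936 ≡ 534
740^128 ≡ 534^2 = 285156 ≡ 221
740^256 ≡ 221^2 = 48841 ≡ 1158
740^512 ≡ 1158^2 = 1340964 ≡ 25
701 = 512 + 128 + 32 + 16 + 8 + 4 + 1, so 740^701 ≡ 25·221·544·432·115·854·740 ≡ 170 (mod 1163)
Right side y^r · r^s mod p:
320^2 = 102400 ≡ 56
320^4 ≡ 56^2 = 3136 ≡ 810
320^8 ≡ 810^2 = 656100 ≡ 168
320^16 ≡ 168^2 = 28224 ≡ 312
320^32 ≡ 312^2 = 97344 ≡ 815
320^64 ≡ 815^2 = 664225 ≡ 152
320^128 ≡ 152^2 = 23104 ≡ 1007
238 = 128 + 64 + 32 + 8 + 4 + 2, so 320^238 ≡ 1007·152·815·168·810·56 ≡ 126 (mod 1163)
238^2 = 56644 ≡ 820
238^4 ≡ 820^2 = 672400 ≡ 186
238^8 ≡ 186^2 = 34596 ≡ 869
238^16 ≡ 869^2 = 755161 ≡ 374
238^32 ≡ 374^2 = 139876 ≡ 316
238^64 ≡ 316^2 = 99856 ≡ 1001
238^128 ≡ 1001^2 = 1002001 ≡ 658
238^256 ≡ 658^2 = 432964 ≡ 328
353 = 256 + 64 + 32 + 1, so 238^353 ≡ 328·1001·316·238 ≡ 629 (mod 1163)
126·629 = 79254 ≡ 170 (mod 1163)
170 ≡ 170 (mod 1163), so the signature is genuine.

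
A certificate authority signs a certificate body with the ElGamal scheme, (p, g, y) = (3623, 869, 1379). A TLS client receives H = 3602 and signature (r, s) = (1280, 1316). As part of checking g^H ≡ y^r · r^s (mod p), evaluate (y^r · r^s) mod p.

300

1379^2 = 1901641 ≡ 3189
1379^4 ≡ 3189^2 = 10169721 ≡ 3583
1379^8 ≡ 3583^2 = 12837889 ≡ 1600
1379^16 ≡ 1600^2 = 2560000 ≡ 2162
1379^32 ≡ 2162^2 = 4674244 ≡ 574
1379^64 ≡ 574^2 = 329476 ≡ 3406
1379^128 ≡ 3406^2 = 11600836 ≡ 3613
1379^256 ≡ 3613^2 = 13053769 ≡ 100
1379^512 ≡ 100^2 = 10000 ≡ 2754
1379^1024 ≡ 2754^2 = 7584516 ≡ 1577
1280 = 1024 + 256, so 1379^1280 ≡ 1577·100 ≡ 1911 (mod 3623)
1280^2 = 1638400 ≡ 804
1280^4 ≡ 804^2 = 646416 ≡ 1522
1280^8 ≡ 1522^2 = 2316484 ≡ 1387
1280^16 ≡ 1387^2 = 1923769 ≡ 3579
1280^32 ≡ 3579^2 = 12809241 ≡ 1936
1280^64 ≡ 1936^2 = 3748096 ≡ 1914
1280^128 ≡ 1914^2 = 3663396 ≡ 543
1280^256 ≡ 543^2 = 294849 ≡ 1386
1280^512 ≡ 1386^2 = 1920996 ≡ 806
1280^1024 ≡ 806^2 = 649636 ≡ 1119
1316 = 1024 + 256 + 32 + 4, so 1280^1316 ≡ 1119·1386·1936·1522 ≡ 1769 (mod 3623)
y^r · r^s ≡ 1911·1769 = 3380559 ≡ 300 (mod 3623)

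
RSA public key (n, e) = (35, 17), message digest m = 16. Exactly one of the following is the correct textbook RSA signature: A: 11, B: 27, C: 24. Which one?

Candidate A: Squares mod 35: 11^1≡11, 11^2≡16, 11^4≡11, 11^8≡16, 11^16≡11; 17 = 16 + 1, so 11^17 ≡ 11·11 ≡ 16 (mod 35)
  → matches m = 16
Candidate B: Squares mod 35: 27^1≡27, 27^2≡29, 27^4≡1, 27^8≡1, 27^16≡1; 17 = 16 + 1, so 27^17 ≡ 1·27 ≡ 27 (mod 35)
Candidate C: Squares mod 35: 24^1≡24, 24^2≡16, 24^4≡11, 24^8≡16, 24^16≡11; 17 = 16 + 1, so 24^17 ≡ 11·24 ≡ 19 (mod 35)

A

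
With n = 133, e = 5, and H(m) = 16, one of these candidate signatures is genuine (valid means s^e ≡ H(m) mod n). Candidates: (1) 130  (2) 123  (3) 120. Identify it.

Candidate 1: Squares mod 133: 130^1≡130, 130^2≡9, 130^4≡81; 5 = 4 + 1, so 130^5 ≡ 81·130 ≡ 23 (mod 133)
Candidate 2: Squares mod 133: 123^1≡123, 123^2≡100, 123^4≡25; 5 = 4 + 1, so 123^5 ≡ 25·123 ≡ 16 (mod 133)
  → matches H(m) = 16
Candidate 3: Squares mod 133: 120^1≡120, 120^2≡36, 120^4≡99; 5 = 4 + 1, so 120^5 ≡ 99·120 ≡ 43 (mod 133)

2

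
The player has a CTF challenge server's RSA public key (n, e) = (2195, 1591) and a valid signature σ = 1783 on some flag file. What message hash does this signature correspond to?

σ^2 ≡ 1783^2 = 3179089 ≡ 729
σ^4 ≡ 729^2 = 531441 ≡ 251
σ^8 ≡ 251^2 = 63001 ≡ 1541
σ^16 ≡ 1541^2 = 2374681 ≡ 1886
σ^32 ≡ 1886^2 = 3556996 ≡ 1096
σ^64 ≡ 1096^2 = 1201216 ≡ 551
σ^128 ≡ 551^2 = 303601 ≡ 691
σ^256 ≡ 691^2 = 477481 ≡ 1166
σ^512 ≡ 1166^2 = 1359556 ≡ 851
σ^1024 ≡ 851^2 = 724201 ≡ 2046
1591 = 1024 + 512 + 32 + 16 + 4 + 2 + 1, so σ^1591 ≡ 2046·851·1096·1886·251·729·1783 ≡ 1172 (mod 2195)

1172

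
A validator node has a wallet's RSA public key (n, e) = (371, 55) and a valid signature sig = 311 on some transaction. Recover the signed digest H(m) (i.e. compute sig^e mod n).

Squares mod 371: sig^1≡311, sig^2≡261, sig^4≡228, sig^8≡44, sig^16≡81, sig^32≡254
55 = 32 + 16 + 4 + 2 + 1, so sig^55 ≡ 254·81·228·261·311 ≡ 346 (mod 371)

346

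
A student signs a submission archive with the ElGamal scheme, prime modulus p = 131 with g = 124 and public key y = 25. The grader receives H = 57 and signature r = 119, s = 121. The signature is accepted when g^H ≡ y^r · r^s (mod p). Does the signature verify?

Left side g^H mod p:
124^2 = 15376 ≡ 49
124^4 ≡ 49^2 = 2401 ≡ 43
124^8 ≡ 43^2 = 1849 ≡ 15
124^16 ≡ 15^2 = 225 ≡ 94
124^32 ≡ 94^2 = 8836 ≡ 59
57 = 32 + 16 + 8 + 1, so 124^57 ≡ 59·94·15·124 ≡ 96 (mod 131)
Right side y^r · r^s mod p:
25^2 = 625 ≡ 101
25^4 ≡ 101^2 = 10201 ≡ 114
25^8 ≡ 114^2 = 12996 ≡ 27
25^16 ≡ 27^2 = 729 ≡ 74
25^32 ≡ 74^2 = 5476 ≡ 105
25^64 ≡ 105^2 = 11025 ≡ 21
119 = 64 + 32 + 16 + 4 + 2 + 1, so 25^119 ≡ 21·105·74·114·101·25 ≡ 81 (mod 131)
119^2 = 14161 ≡ 13
119^4 ≡ 13^2 = 169 ≡ 38
119^8 ≡ 38^2 = 1444 ≡ 3
119^16 ≡ 3^2 = 9
119^32 ≡ 9^2 = 81
119^64 ≡ 81^2 = 6561 ≡ 11
121 = 64 + 32 + 16 + 8 + 1, so 119^121 ≡ 11·81·9·3·119 ≡ 40 (mod 131)
81·40 = 3240 ≡ 96 (mod 131)
96 ≡ 96 (mod 131), so the signature is genuine.

verifies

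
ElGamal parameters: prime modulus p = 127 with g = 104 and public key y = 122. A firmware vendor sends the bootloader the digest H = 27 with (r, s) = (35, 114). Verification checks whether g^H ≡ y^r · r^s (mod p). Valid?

yes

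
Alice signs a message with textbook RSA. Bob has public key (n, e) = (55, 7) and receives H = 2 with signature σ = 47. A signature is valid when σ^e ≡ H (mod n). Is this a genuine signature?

σ^2 ≡ 47^2 = 2209 ≡ 9
σ^4 ≡ 9^2 = 81 ≡ 26
7 = 4 + 2 + 1, so σ^7 ≡ 26·9·47 ≡ 53 (mod 55)
The recovered value 53 does not match the digest 2.

forged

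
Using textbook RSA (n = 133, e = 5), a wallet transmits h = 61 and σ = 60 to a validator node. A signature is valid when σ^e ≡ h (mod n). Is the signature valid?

invalid

σ^2 ≡ 60^2 = 3600 ≡ 9
σ^4 ≡ 9^2 = 81
5 = 4 + 1, so σ^5 ≡ 81·60 ≡ 72 (mod 133)
σ^5 mod 133 = 72, but h = 61.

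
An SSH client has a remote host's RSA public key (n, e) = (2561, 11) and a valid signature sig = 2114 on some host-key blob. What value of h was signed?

1123

sig^2 ≡ 2114^2 = 4468996 ≡ 51
sig^4 ≡ 51^2 = 2601 ≡ 40
sig^8 ≡ 40^2 = 1600
11 = 8 + 2 + 1, so sig^11 ≡ 1600·51·2114 ≡ 1123 (mod 2561)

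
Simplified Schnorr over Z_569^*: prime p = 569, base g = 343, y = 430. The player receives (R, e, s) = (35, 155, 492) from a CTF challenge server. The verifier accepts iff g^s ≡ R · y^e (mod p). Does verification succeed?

g^s mod p:
343^2 = 117649 ≡ 435
343^4 ≡ 435^2 = 189225 ≡ 317
343^8 ≡ 317^2 = 100489 ≡ 345
343^16 ≡ 345^2 = 119025 ≡ 104
343^32 ≡ 104^2 = 10816 ≡ 5
343^64 ≡ 5^2 = 25
343^128 ≡ 25^2 = 625 ≡ 56
343^256 ≡ 56^2 = 3136 ≡ 291
492 = 256 + 128 + 64 + 32 + 8 + 4, so 343^492 ≡ 291·56·25·5·345·317 ≡ 505 (mod 569)
R · y^e mod p:
430^2 = 184900 ≡ 544
430^4 ≡ 544^2 = 295936 ≡ 56
430^8 ≡ 56^2 = 3136 ≡ 291
430^16 ≡ 291^2 = 84681 ≡ 469
430^32 ≡ 469^2 = 219961 ≡ 327
430^64 ≡ 327^2 = 106929 ≡ 526
430^128 ≡ 526^2 = 276676 ≡ 142
155 = 128 + 16 + 8 + 2 + 1, so 430^155 ≡ 142·469·291·544·430 ≡ 524 (mod 569)
35·524 = 18340 ≡ 132 (mod 569)
505 ≠ 132; the check fails.

fails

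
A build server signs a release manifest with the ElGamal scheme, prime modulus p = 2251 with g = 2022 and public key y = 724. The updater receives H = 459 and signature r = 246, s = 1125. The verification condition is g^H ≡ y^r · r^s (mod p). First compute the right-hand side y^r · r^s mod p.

484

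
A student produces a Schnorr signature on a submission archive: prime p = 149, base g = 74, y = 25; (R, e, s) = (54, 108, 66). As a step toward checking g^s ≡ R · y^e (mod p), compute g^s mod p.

Squares mod 149: 74^1≡74, 74^2≡112, 74^4≡28, 74^8≡39, 74^16≡31, 74^32≡67, 74^64≡19
66 = 64 + 2, so 74^66 ≡ 19·112 ≡ 42 (mod 149)

42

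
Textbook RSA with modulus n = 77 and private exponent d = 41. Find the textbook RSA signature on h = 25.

h^2 ≡ 25^2 = 625 ≡ 9
h^4 ≡ 9^2 = 81 ≡ 4
h^8 ≡ 4^2 = 16
h^16 ≡ 16^2 = 256 ≡ 25
h^32 ≡ 25^2 = 625 ≡ 9
41 = 32 + 8 + 1, so h^41 ≡ 9·16·25 ≡ 58 (mod 77)

58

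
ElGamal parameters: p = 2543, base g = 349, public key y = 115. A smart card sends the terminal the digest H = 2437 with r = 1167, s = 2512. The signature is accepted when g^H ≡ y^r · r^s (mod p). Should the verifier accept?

reject

Left side g^H mod p:
Squares mod 2543: 349^1≡349, 349^2≡2280, 349^4≡508, 349^8≡1221, 349^16≡643, 349^32≡1483, 349^64≡2137, 349^128≡2084, 349^256≡2155, 349^512≡507, 349^1024≡206, 349^2048≡1748
2437 = 2048 + 256 + 128 + 4 + 1, so 349^2437 ≡ 1748·2155·2084·508·349 ≡ 2505 (mod 2543)
Right side y^r · r^s mod p:
Squares mod 2543: 115^1≡115, 115^2≡510, 115^4≡714, 115^8≡1196, 115^16≡1250, 115^32≡1098, 115^64≡222, 115^128≡967, 115^256≡1808, 115^512≡1109, 115^1024≡1612
1167 = 1024 + 128 + 8 + 4 + 2 + 1, so 115^1167 ≡ 1612·967·1196·714·510·115 ≡ 2498 (mod 2543)
Squares mod 2543: 1167^1≡1167, 1167^2≡1384, 1167^4≡577, 1167^8≡2339, 1167^16≡928, 1167^32≡1650, 1167^64≡1490, 1167^128≡61, 1167^256≡1178, 1167^512≡1749, 1167^1024≡2315, 1167^2048≡1124
2512 = 2048 + 256 + 128 + 64 + 16, so 1167^2512 ≡ 1124·1178·61·1490·928 ≡ 867 (mod 2543)
2498·867 = 2165766 ≡ 1673 (mod 2543)
2505 ≠ 1673, so verification fails.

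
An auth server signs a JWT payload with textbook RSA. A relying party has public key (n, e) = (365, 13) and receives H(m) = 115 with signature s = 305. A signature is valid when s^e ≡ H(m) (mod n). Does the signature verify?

s^2 ≡ 305^2 = 93025 ≡ 315
s^4 ≡ 315^2 = 99225 ≡ 310
s^8 ≡ 310^2 = 96100 ≡ 105
13 = 8 + 4 + 1, so s^13 ≡ 105·310·305 ≡ 115 (mod 365)
115 = H(m), so the signature checks out.

verifies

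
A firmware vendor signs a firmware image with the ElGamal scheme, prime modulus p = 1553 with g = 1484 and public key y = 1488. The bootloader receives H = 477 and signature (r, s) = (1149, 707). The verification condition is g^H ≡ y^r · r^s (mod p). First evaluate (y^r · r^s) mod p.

Squares mod 1553: 1488^1≡1488, 1488^2≡1119, 1488^4≡443, 1488^8≡571, 1488^16≡1464, 1488^32≡156, 1488^64≡1041, 1488^128≡1240, 1488^256≡130, 1488^512≡1370, 1488^1024≡876
1149 = 1024 + 64 + 32 + 16 + 8 + 4 + 1, so 1488^1149 ≡ 876·1041·156·1464·571·443·1488 ≡ 943 (mod 1553)
Squares mod 1553: 1149^1≡1149, 1149^2≡151, 1149^4≡1059, 1149^8≡215, 1149^16≡1188, 1149^32≡1220, 1149^64≡626, 1149^128≡520, 1149^256≡178, 1149^512≡624
707 = 512 + 128 + 64 + 2 + 1, so 1149^707 ≡ 624·520·626·151·1149 ≡ 956 (mod 1553)
y^r · r^s ≡ 943·956 = 901508 ≡ 768 (mod 1553)

768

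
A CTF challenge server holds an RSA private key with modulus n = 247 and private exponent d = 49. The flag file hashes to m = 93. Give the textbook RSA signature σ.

54

Squares mod 247: m^1≡93, m^2≡4, m^4≡16, m^8≡9, m^16≡81, m^32≡139
49 = 32 + 16 + 1, so m^49 ≡ 139·81·93 ≡ 54 (mod 247)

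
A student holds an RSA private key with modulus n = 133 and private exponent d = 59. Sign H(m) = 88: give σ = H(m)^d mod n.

65

(H(m))^2 ≡ 88^2 = 7744 ≡ 30
(H(m))^4 ≡ 30^2 = 900 ≡ 102
(H(m))^8 ≡ 102^2 = 10404 ≡ 30
(H(m))^16 ≡ 30^2 = 900 ≡ 102
(H(m))^32 ≡ 102^2 = 10404 ≡ 30
59 = 32 + 16 + 8 + 2 + 1, so (H(m))^59 ≡ 30·102·30·30·88 ≡ 65 (mod 133)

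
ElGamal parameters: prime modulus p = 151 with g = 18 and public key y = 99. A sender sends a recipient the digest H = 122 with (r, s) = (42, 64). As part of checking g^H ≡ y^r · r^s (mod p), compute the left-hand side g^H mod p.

116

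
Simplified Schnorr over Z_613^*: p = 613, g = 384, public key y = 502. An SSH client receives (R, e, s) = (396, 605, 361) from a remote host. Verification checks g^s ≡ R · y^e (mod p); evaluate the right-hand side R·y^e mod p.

Squares mod 613: 502^1≡502, 502^2≡61, 502^4≡43, 502^8≡10, 502^16≡100, 502^32≡192, 502^64≡84, 502^128≡313, 502^256≡502, 502^512≡61
605 = 512 + 64 + 16 + 8 + 4 + 1, so 502^605 ≡ 61·84·100·10·43·502 ≡ 418 (mod 613)
R · y^e ≡ 396·418 = 165528 ≡ 18 (mod 613)

18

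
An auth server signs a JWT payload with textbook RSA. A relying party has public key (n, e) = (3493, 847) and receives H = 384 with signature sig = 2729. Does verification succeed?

passes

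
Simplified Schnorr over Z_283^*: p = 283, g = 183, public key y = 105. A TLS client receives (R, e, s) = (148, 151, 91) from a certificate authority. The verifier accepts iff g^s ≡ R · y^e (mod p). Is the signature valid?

valid

g^s mod p:
183^2 = 33489 ≡ 95
183^4 ≡ 95^2 = 9025 ≡ 252
183^8 ≡ 252^2 = 63504 ≡ 112
183^16 ≡ 112^2 = 12544 ≡ 92
183^32 ≡ 92^2 = 8464 ≡ 257
183^64 ≡ 257^2 = 66049 ≡ 110
91 = 64 + 16 + 8 + 2 + 1, so 183^91 ≡ 110·92·112·95·183 ≡ 220 (mod 283)
R · y^e mod p:
105^2 = 11025 ≡ 271
105^4 ≡ 271^2 = 73441 ≡ 144
105^8 ≡ 144^2 = 20736 ≡ 77
105^16 ≡ 77^2 = 5929 ≡ 269
105^32 ≡ 269^2 = 72361 ≡ 196
105^64 ≡ 196^2 = 38416 ≡ 211
105^128 ≡ 211^2 = 44521 ≡ 90
151 = 128 + 16 + 4 + 2 + 1, so 105^151 ≡ 90·269·144·271·105 ≡ 208 (mod 283)
148·208 = 30784 ≡ 220 (mod 283)
220 ≡ 220 (mod 283); signature holds.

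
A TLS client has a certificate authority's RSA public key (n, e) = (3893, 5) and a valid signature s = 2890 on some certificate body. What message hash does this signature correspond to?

Squares mod 3893: s^1≡2890, s^2≡1615, s^4≡3808
5 = 4 + 1, so s^5 ≡ 3808·2890 ≡ 3502 (mod 3893)

3502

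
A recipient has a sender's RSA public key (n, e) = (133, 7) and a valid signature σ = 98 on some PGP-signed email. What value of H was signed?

21

Squares mod 133: σ^1≡98, σ^2≡28, σ^4≡119
7 = 4 + 2 + 1, so σ^7 ≡ 119·28·98 ≡ 21 (mod 133)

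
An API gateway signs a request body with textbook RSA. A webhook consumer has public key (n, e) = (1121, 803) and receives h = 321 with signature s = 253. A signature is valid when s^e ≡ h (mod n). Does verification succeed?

passes

s^803 mod 1121 = 321
321 = h, so the signature checks out.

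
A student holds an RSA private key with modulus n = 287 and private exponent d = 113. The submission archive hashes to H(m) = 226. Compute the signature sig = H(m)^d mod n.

(H(m))^113 mod 287 = 46

46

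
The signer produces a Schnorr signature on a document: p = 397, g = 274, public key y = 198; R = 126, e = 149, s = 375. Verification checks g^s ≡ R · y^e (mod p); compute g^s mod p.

62

Squares mod 397: 274^1≡274, 274^2≡43, 274^4≡261, 274^8≡234, 274^16≡367, 274^32≡106, 274^64≡120, 274^128≡108, 274^256≡151
375 = 256 + 64 + 32 + 16 + 4 + 2 + 1, so 274^375 ≡ 151·120·106·367·261·43·274 ≡ 62 (mod 397)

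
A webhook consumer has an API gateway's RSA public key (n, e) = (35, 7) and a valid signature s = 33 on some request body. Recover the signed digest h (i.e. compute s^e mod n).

12

s^2 ≡ 33^2 = 1089 ≡ 4
s^4 ≡ 4^2 = 16
7 = 4 + 2 + 1, so s^7 ≡ 16·4·33 ≡ 12 (mod 35)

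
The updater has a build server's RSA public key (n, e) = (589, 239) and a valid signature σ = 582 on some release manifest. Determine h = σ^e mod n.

84

Squares mod 589: σ^1≡582, σ^2≡49, σ^4≡45, σ^8≡258, σ^16≡7, σ^32≡49, σ^64≡45, σ^128≡258
239 = 128 + 64 + 32 + 8 + 4 + 2 + 1, so σ^239 ≡ 258·45·49·258·45·49·582 ≡ 84 (mod 589)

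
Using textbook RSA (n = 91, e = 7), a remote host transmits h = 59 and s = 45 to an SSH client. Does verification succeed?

s^2 ≡ 45^2 = 2025 ≡ 23
s^4 ≡ 23^2 = 529 ≡ 74
7 = 4 + 2 + 1, so s^7 ≡ 74·23·45 ≡ 59 (mod 91)
59 = h, so the signature checks out.

passes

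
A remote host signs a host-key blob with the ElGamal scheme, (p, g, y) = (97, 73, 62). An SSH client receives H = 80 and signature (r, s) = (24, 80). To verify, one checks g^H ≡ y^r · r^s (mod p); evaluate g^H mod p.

35

73^2 = 5329 ≡ 91
73^4 ≡ 91^2 = 8281 ≡ 36
73^8 ≡ 36^2 = 1296 ≡ 35
73^16 ≡ 35^2 = 1225 ≡ 61
73^32 ≡ 61^2 = 3721 ≡ 35
73^64 ≡ 35^2 = 1225 ≡ 61
80 = 64 + 16, so 73^80 ≡ 61·61 ≡ 35 (mod 97)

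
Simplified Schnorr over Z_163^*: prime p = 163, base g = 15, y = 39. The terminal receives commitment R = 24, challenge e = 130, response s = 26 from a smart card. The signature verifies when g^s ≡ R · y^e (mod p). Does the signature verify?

g^s mod p:
15^2 = 225 ≡ 62
15^4 ≡ 62^2 = 3844 ≡ 95
15^8 ≡ 95^2 = 9025 ≡ 60
15^16 ≡ 60^2 = 3600 ≡ 14
26 = 16 + 8 + 2, so 15^26 ≡ 14·60·62 ≡ 83 (mod 163)
R · y^e mod p:
39^2 = 1521 ≡ 54
39^4 ≡ 54^2 = 2916 ≡ 145
39^8 ≡ 145^2 = 21025 ≡ 161
39^16 ≡ 161^2 = 25921 ≡ 4
39^32 ≡ 4^2 = 16
39^64 ≡ 16^2 = 256 ≡ 93
39^128 ≡ 93^2 = 8649 ≡ 10
130 = 128 + 2, so 39^130 ≡ 10·54 ≡ 51 (mod 163)
24·51 = 1224 ≡ 83 (mod 163)
83 ≡ 83 (mod 163); signature holds.

verifies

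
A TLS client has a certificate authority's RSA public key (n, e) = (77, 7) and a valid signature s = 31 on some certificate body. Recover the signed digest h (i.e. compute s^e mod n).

59

s^2 ≡ 31^2 = 961 ≡ 37
s^4 ≡ 37^2 = 1369 ≡ 60
7 = 4 + 2 + 1, so s^7 ≡ 60·37·31 ≡ 59 (mod 77)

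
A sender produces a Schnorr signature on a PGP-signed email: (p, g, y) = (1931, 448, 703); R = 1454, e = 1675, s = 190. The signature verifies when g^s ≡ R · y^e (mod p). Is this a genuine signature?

genuine

g^s mod p:
448^2 = 200704 ≡ 1811
448^4 ≡ 1811^2 = 3279721 ≡ 883
448^8 ≡ 883^2 = 779689 ≡ 1496
448^16 ≡ 1496^2 = 2238016 ≡ 1918
448^32 ≡ 1918^2 = 3678724 ≡ 169
448^64 ≡ 169^2 = 28561 ≡ 1527
448^128 ≡ 1527^2 = 2331729 ≡ 1012
190 = 128 + 32 + 16 + 8 + 4 + 2, so 448^190 ≡ 1012·169·1918·1496·883·1811 ≡ 60 (mod 1931)
R · y^e mod p:
703^2 = 494209 ≡ 1804
703^4 ≡ 1804^2 = 3254416 ≡ 681
703^8 ≡ 681^2 = 463761 ≡ 321
703^16 ≡ 321^2 = 103041 ≡ 698
703^32 ≡ 698^2 = 487204 ≡ 592
703^64 ≡ 592^2 = 350464 ≡ 953
703^128 ≡ 953^2 = 908209 ≡ 639
703^256 ≡ 639^2 = 408321 ≡ 880
703^512 ≡ 880^2 = 774400 ≡ 69
703^1024 ≡ 69^2 = 4761 ≡ 899
1675 = 1024 + 512 + 128 + 8 + 2 + 1, so 703^1675 ≡ 899·69·639·321·1804·703 ≡ 850 (mod 1931)
1454·850 = 1235900 ≡ 60 (mod 1931)
60 ≡ 60 (mod 1931); signature holds.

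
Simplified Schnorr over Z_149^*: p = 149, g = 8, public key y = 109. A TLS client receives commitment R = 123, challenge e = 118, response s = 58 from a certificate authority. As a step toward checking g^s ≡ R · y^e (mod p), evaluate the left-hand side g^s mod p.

8^58 mod 149 = 9

9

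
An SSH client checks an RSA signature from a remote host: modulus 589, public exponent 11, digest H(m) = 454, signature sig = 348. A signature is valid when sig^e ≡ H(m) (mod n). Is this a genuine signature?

Squares mod 589: sig^1≡348, sig^2≡359, sig^4≡479, sig^8≡320
11 = 8 + 2 + 1, so sig^11 ≡ 320·359·348 ≡ 454 (mod 589)
Since 454 equals the digest 454, verification succeeds.

genuine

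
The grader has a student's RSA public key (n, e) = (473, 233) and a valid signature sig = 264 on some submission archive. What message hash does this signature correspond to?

sig^2 ≡ 264^2 = 69696 ≡ 165
sig^4 ≡ 165^2 = 27225 ≡ 264
sig^8 ≡ 264^2 = 69696 ≡ 165
sig^16 ≡ 165^2 = 27225 ≡ 264
sig^32 ≡ 264^2 = 69696 ≡ 165
sig^64 ≡ 165^2 = 27225 ≡ 264
sig^128 ≡ 264^2 = 69696 ≡ 165
233 = 128 + 64 + 32 + 8 + 1, so sig^233 ≡ 165·264·165·165·264 ≡ 165 (mod 473)

165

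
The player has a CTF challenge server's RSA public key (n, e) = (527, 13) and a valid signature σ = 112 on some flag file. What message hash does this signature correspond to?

σ^13 mod 527 = 45

45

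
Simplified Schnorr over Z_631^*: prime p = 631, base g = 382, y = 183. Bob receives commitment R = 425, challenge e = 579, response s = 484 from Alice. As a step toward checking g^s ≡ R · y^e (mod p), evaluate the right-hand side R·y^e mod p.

183^579 mod 631 = 583
R · y^e ≡ 425·583 = 247775 ≡ 423 (mod 631)

423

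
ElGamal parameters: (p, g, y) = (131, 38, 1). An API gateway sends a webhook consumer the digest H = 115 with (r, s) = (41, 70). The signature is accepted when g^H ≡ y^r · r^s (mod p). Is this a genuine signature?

genuine

Left side g^H mod p:
38^115 mod 131 = 63
Right side y^r · r^s mod p:
1^41 mod 131 = 1
41^70 mod 131 = 63
1·63 = 63 ≡ 63 (mod 131)
63 ≡ 63 (mod 131), so the signature is genuine.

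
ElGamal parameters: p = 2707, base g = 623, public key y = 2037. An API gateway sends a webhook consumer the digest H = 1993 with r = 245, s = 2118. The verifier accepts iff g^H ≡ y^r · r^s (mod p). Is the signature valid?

valid

Left side g^H mod p:
623^1993 mod 2707 = 2299
Right side y^r · r^s mod p:
2037^245 mod 2707 = 1781
245^2118 mod 2707 = 246
1781·246 = 438126 ≡ 2299 (mod 2707)
2299 ≡ 2299 (mod 2707), so the signature is genuine.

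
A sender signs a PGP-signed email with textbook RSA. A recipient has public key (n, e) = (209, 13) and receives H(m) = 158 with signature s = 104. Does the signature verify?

verifies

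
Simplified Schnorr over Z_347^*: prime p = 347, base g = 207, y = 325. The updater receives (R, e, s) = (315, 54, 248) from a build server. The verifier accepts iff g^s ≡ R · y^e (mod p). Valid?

g^s mod p:
Squares mod 347: 207^1≡207, 207^2≡168, 207^4≡117, 207^8≡156, 207^16≡46, 207^32≡34, 207^64≡115, 207^128≡39
248 = 128 + 64 + 32 + 16 + 8, so 207^248 ≡ 39·115·34·46·156 ≡ 270 (mod 347)
R · y^e mod p:
Squares mod 347: 325^1≡325, 325^2≡137, 325^4≡31, 325^8≡267, 325^16≡154, 325^32≡120
54 = 32 + 16 + 4 + 2, so 325^54 ≡ 120·154·31·137 ≡ 100 (mod 347)
315·100 = 31500 ≡ 270 (mod 347)
270 ≡ 270 (mod 347); signature holds.

yes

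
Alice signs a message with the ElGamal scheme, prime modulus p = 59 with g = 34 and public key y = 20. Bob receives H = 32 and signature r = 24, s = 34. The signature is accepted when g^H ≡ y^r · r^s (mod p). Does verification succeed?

fails

Left side g^H mod p:
34^2 = 1156 ≡ 35
34^4 ≡ 35^2 = 1225 ≡ 45
34^8 ≡ 45^2 = 2025 ≡ 19
34^16 ≡ 19^2 = 361 ≡ 7
34^32 ≡ 7^2 = 49
Right side y^r · r^s mod p:
20^2 = 400 ≡ 46
20^4 ≡ 46^2 = 2116 ≡ 51
20^8 ≡ 51^2 = 2601 ≡ 5
20^16 ≡ 5^2 = 25
24 = 16 + 8, so 20^24 ≡ 25·5 ≡ 7 (mod 59)
24^2 = 576 ≡ 45
24^4 ≡ 45^2 = 2025 ≡ 19
24^8 ≡ 19^2 = 361 ≡ 7
24^16 ≡ 7^2 = 49
24^32 ≡ 49^2 = 2401 ≡ 41
34 = 32 + 2, so 24^34 ≡ 41·45 ≡ 16 (mod 59)
7·16 = 112 ≡ 53 (mod 59)
49 ≠ 53, so verification fails.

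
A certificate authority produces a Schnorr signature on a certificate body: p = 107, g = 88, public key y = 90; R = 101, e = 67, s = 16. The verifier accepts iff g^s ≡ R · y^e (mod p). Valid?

g^s mod p:
88^2 = 7744 ≡ 40
88^4 ≡ 40^2 = 1600 ≡ 102
88^8 ≡ 102^2 = 10404 ≡ 25
88^16 ≡ 25^2 = 625 ≡ 90
R · y^e mod p:
90^2 = 8100 ≡ 75
90^4 ≡ 75^2 = 5625 ≡ 61
90^8 ≡ 61^2 = 3721 ≡ 83
90^16 ≡ 83^2 = 6889 ≡ 41
90^32 ≡ 41^2 = 1681 ≡ 76
90^64 ≡ 76^2 = 5776 ≡ 105
67 = 64 + 2 + 1, so 90^67 ≡ 105·75·90 ≡ 89 (mod 107)
101·89 = 8989 ≡ 1 (mod 107)
90 ≠ 1; the check fails.

no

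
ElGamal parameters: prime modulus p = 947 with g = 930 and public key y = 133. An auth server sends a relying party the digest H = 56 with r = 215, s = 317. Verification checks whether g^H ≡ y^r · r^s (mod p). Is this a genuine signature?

genuine

Left side g^H mod p:
930^2 = 864900 ≡ 289
930^4 ≡ 289^2 = 83521 ≡ 185
930^8 ≡ 185^2 = 34225 ≡ 133
930^16 ≡ 133^2 = 17689 ≡ 643
930^32 ≡ 643^2 = 413449 ≡ 557
56 = 32 + 16 + 8, so 930^56 ≡ 557·643·133 ≡ 930 (mod 947)
Right side y^r · r^s mod p:
133^2 = 17689 ≡ 643
133^4 ≡ 643^2 = 413449 ≡ 557
133^8 ≡ 557^2 = 310249 ≡ 580
133^16 ≡ 580^2 = 336400 ≡ 215
133^32 ≡ 215^2 = 46225 ≡ 769
133^64 ≡ 769^2 = 591361 ≡ 433
133^128 ≡ 433^2 = 187489 ≡ 930
215 = 128 + 64 + 16 + 4 + 2 + 1, so 133^215 ≡ 930·433·215·557·643·133 ≡ 185 (mod 947)
215^2 = 46225 ≡ 769
215^4 ≡ 769^2 = 591361 ≡ 433
215^8 ≡ 433^2 = 187489 ≡ 930
215^16 ≡ 930^2 = 864900 ≡ 289
215^32 ≡ 289^2 = 83521 ≡ 185
215^64 ≡ 185^2 = 34225 ≡ 133
215^128 ≡ 133^2 = 17689 ≡ 643
215^256 ≡ 643^2 = 413449 ≡ 557
317 = 256 + 32 + 16 + 8 + 4 + 1, so 215^317 ≡ 557·185·289·930·433·215 ≡ 133 (mod 947)
185·133 = 24605 ≡ 930 (mod 947)
930 ≡ 930 (mod 947), so the signature is genuine.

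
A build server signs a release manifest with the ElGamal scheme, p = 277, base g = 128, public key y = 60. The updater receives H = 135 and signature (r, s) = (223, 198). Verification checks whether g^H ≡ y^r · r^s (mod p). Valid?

yes

Left side g^H mod p:
128^2 = 16384 ≡ 41
128^4 ≡ 41^2 = 1681 ≡ 19
128^8 ≡ 19^2 = 361 ≡ 84
128^16 ≡ 84^2 = 7056 ≡ 131
128^32 ≡ 131^2 = 17161 ≡ 264
128^64 ≡ 264^2 = 69696 ≡ 169
128^128 ≡ 169^2 = 28561 ≡ 30
135 = 128 + 4 + 2 + 1, so 128^135 ≡ 30·19·41·128 ≡ 37 (mod 277)
Right side y^r · r^s mod p:
60^2 = 3600 ≡ 276
60^4 ≡ 276^2 = 76176 ≡ 1
60^8 ≡ 1^2 = 1
60^16 ≡ 1^2 = 1
60^32 ≡ 1^2 = 1
60^64 ≡ 1^2 = 1
60^128 ≡ 1^2 = 1
223 = 128 + 64 + 16 + 8 + 4 + 2 + 1, so 60^223 ≡ 1·1·1·1·1·276·60 ≡ 217 (mod 277)
223^2 = 49729 ≡ 146
223^4 ≡ 146^2 = 21316 ≡ 264
223^8 ≡ 264^2 = 69696 ≡ 169
223^16 ≡ 169^2 = 28561 ≡ 30
223^32 ≡ 30^2 = 900 ≡ 69
223^64 ≡ 69^2 = 4761 ≡ 52
223^128 ≡ 52^2 = 2704 ≡ 211
198 = 128 + 64 + 4 + 2, so 223^198 ≡ 211·52·264·146 ≡ 4 (mod 277)
217·4 = 868 ≡ 37 (mod 277)
37 ≡ 37 (mod 277), so the signature is genuine.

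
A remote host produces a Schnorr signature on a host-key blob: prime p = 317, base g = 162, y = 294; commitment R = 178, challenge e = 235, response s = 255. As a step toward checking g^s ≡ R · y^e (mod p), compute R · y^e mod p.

294^2 = 86436 ≡ 212
294^4 ≡ 212^2 = 44944 ≡ 247
294^8 ≡ 247^2 = 61009 ≡ 145
294^16 ≡ 145^2 = 21025 ≡ 103
294^32 ≡ 103^2 = 10609 ≡ 148
294^64 ≡ 148^2 = 21904 ≡ 31
294^128 ≡ 31^2 = 961 ≡ 10
235 = 128 + 64 + 32 + 8 + 2 + 1, so 294^235 ≡ 10·31·148·145·212·294 ≡ 157 (mod 317)
R · y^e ≡ 178·157 = 27946 ≡ 50 (mod 317)

50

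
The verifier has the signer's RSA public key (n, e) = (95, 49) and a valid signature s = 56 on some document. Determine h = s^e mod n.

56

s^2 ≡ 56^2 = 3136 ≡ 1
s^4 ≡ 1^2 = 1
s^8 ≡ 1^2 = 1
s^16 ≡ 1^2 = 1
s^32 ≡ 1^2 = 1
49 = 32 + 16 + 1, so s^49 ≡ 1·1·56 ≡ 56 (mod 95)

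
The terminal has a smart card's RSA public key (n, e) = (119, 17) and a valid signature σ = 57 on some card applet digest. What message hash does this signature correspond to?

57

σ^2 ≡ 57^2 = 3249 ≡ 36
σ^4 ≡ 36^2 = 1296 ≡ 106
σ^8 ≡ 106^2 = 11236 ≡ 50
σ^16 ≡ 50^2 = 2500 ≡ 1
17 = 16 + 1, so σ^17 ≡ 1·57 ≡ 57 (mod 119)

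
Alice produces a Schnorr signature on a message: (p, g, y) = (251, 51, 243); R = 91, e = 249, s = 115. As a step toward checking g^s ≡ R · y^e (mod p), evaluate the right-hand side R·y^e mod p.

243^249 mod 251 = 94
R · y^e ≡ 91·94 = 8554 ≡ 20 (mod 251)

20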